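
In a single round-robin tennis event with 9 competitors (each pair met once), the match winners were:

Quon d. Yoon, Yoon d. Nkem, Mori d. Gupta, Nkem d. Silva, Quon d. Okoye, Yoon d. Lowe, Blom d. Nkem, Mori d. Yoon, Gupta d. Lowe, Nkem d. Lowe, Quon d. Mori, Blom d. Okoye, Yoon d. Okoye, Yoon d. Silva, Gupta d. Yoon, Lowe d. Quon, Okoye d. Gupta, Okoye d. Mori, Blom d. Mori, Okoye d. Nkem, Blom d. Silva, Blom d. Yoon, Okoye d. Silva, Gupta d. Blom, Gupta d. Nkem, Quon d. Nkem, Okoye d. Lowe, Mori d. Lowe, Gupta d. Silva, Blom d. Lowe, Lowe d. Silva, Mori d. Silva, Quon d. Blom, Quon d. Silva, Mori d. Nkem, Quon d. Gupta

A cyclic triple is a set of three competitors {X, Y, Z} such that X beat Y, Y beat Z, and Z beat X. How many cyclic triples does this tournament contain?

Win totals: Gupta 5, Blom 6, Lowe 2, Quon 7, Nkem 2, Mori 5, Yoon 4, Silva 0, Okoye 5.
A competitor with w wins dominates both others in C(w,2) triples; summing gives 10 + 15 + 1 + 21 + 1 + 10 + 6 + 0 + 10 = 74 transitive triples.
Total triples C(9,3) = 84, so cyclic triples = 84 − 74 = 10.

10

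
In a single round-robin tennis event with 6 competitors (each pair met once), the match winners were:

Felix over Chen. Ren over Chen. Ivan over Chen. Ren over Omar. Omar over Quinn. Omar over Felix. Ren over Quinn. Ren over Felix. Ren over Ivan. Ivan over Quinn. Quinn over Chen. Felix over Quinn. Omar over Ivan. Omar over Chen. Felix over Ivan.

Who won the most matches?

Win totals: Felix 3, Omar 4, Ivan 2, Ren 5, Chen 0, Quinn 1.
Ren leads with 5 wins (next highest: 4).

Ren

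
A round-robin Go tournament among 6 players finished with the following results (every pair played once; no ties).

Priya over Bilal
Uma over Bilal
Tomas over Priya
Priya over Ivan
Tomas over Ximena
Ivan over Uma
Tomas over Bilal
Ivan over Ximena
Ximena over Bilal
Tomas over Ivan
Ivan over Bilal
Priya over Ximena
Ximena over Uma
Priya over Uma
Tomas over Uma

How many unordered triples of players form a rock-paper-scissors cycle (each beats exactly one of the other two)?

0

Of the C(6,3) = 20 triples, the cyclic ones are: none.
That is 0.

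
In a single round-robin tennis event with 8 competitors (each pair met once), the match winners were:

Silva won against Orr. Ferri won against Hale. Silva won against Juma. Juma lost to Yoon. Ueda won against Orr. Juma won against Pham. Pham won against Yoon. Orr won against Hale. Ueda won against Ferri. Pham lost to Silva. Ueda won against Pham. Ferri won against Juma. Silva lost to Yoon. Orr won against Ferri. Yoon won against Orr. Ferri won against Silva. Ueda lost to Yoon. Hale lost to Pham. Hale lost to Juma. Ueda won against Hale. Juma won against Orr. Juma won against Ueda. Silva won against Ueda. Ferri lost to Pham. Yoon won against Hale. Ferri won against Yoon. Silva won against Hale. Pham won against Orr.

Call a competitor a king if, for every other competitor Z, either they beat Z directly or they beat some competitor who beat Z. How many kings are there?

5

Ferri reaches everyone (king).
Hale cannot reach Ferri, Pham, Ueda, Juma, Yoon, Silva, Orr in two steps.
Pham reaches everyone (king).
Ueda reaches everyone (king).
Juma cannot reach Silva in two steps.
Yoon reaches everyone (king).
Silva reaches everyone (king).
Orr cannot reach Pham, Ueda in two steps.
Kings: Ferri, Pham, Ueda, Yoon, Silva — 5.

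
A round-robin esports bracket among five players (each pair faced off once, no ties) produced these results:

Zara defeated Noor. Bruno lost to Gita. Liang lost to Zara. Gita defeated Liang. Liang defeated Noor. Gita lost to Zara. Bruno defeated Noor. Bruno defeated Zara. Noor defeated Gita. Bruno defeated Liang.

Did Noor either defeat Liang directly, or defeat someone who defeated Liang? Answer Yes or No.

Noor did not beat Liang directly.
Noor beat Gita. Of those, Gita beat Liang.

Yes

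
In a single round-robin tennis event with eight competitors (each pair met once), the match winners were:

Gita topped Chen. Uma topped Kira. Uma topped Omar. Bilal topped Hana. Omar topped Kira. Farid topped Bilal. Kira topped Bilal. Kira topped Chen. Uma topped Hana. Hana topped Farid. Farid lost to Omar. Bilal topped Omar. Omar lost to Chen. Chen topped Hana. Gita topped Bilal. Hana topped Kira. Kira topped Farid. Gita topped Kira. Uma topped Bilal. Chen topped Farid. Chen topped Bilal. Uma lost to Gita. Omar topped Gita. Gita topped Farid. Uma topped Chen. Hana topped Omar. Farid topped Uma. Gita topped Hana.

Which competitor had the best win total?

Gita

Win totals: Omar 3, Hana 3, Kira 3, Farid 2, Uma 5, Gita 6, Bilal 2, Chen 4.
Gita leads with 6 wins (next highest: 5).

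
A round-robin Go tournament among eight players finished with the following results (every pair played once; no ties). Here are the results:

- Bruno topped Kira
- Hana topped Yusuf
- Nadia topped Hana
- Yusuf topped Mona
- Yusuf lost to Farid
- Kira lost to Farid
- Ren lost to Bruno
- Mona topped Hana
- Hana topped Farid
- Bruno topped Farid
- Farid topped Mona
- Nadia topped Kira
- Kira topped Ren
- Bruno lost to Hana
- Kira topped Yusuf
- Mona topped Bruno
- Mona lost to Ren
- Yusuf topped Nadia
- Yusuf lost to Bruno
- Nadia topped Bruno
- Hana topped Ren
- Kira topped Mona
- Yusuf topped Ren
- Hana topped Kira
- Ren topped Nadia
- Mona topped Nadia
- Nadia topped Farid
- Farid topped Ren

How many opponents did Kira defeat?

Kira's results: beat Yusuf, Mona, Ren; lost to Farid, Bruno, Nadia, Hana.
That is 3 wins.

3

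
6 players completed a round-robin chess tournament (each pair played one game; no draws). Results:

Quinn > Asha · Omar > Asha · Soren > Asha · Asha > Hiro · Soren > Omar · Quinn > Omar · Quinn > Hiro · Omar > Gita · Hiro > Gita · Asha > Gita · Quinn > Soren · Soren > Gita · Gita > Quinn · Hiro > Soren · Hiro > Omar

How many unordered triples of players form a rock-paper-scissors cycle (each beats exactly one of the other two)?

6

Of the C(6,3) = 20 triples, the cyclic ones are: {Asha, Quinn, Gita}; {Asha, Omar, Hiro}; {Asha, Soren, Hiro}; {Quinn, Omar, Gita}; {Quinn, Soren, Gita}; {Quinn, Gita, Hiro}.
That is 6.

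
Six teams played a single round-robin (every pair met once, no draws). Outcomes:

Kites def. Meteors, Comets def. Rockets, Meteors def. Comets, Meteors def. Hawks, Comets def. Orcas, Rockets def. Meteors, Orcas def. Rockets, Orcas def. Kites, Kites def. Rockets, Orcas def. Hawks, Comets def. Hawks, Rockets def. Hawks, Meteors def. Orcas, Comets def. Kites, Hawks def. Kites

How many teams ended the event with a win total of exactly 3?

Win totals: Meteors 3, Hawks 1, Kites 2, Orcas 3, Rockets 2, Comets 4.
Exactly 3: Meteors, Orcas — 2 teams.

2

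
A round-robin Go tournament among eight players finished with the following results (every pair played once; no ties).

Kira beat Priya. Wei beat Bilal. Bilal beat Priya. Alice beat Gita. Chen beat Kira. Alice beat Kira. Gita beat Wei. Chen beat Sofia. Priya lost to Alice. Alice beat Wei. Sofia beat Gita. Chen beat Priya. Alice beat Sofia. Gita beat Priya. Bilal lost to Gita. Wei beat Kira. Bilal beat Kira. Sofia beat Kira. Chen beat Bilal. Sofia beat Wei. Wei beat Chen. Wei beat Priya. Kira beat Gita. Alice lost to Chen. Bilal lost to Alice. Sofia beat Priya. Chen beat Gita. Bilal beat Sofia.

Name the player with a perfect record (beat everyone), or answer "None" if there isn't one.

None

Highest win total is Chen with 6 (out of 7 possible).
Chen lost to Wei, so no player went undefeated.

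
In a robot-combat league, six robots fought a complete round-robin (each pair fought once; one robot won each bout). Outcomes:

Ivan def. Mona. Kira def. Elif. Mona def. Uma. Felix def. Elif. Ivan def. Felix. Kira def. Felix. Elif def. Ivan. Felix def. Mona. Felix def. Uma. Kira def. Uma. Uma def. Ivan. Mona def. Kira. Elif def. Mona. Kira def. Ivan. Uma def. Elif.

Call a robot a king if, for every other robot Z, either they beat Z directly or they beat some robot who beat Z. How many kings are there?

5

Elif reaches everyone (king).
Felix reaches everyone (king).
Kira reaches everyone (king).
Mona reaches everyone (king).
Ivan reaches everyone (king).
Uma cannot reach Kira in two steps.
Kings: Elif, Felix, Kira, Mona, Ivan — 5.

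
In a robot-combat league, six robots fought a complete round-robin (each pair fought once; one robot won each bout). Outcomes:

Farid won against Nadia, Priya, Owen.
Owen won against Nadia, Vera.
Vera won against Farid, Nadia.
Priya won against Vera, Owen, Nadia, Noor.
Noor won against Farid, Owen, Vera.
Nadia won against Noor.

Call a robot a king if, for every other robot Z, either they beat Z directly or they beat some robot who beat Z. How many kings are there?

4

Nadia cannot reach Priya in two steps.
Owen cannot reach Priya in two steps.
Vera reaches everyone (king).
Noor reaches everyone (king).
Farid reaches everyone (king).
Priya reaches everyone (king).
Kings: Vera, Noor, Farid, Priya — 4.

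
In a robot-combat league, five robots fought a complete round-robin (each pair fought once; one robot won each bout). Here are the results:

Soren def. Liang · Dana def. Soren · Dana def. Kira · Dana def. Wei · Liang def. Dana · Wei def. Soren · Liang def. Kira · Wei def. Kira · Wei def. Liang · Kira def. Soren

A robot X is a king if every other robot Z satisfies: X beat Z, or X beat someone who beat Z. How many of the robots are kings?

3

Liang reaches everyone (king).
Kira cannot reach Dana, Wei in two steps.
Dana reaches everyone (king).
Wei reaches everyone (king).
Soren cannot reach Wei in two steps.
Kings: Liang, Dana, Wei — 3.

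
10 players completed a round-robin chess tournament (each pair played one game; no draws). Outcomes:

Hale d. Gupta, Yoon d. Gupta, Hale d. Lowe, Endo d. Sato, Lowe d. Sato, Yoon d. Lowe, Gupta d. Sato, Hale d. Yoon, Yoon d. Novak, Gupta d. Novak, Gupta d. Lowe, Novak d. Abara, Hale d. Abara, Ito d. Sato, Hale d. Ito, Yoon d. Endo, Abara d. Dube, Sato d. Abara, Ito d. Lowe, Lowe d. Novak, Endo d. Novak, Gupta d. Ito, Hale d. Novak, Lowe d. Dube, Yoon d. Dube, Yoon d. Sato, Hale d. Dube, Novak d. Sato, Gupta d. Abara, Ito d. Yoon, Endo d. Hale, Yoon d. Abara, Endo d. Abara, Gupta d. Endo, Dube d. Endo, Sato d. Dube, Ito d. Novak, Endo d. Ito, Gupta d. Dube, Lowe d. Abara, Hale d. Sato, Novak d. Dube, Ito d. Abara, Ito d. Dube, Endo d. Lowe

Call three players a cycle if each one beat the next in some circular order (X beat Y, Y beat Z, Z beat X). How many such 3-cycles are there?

Win totals: Dube 1, Novak 3, Gupta 7, Ito 6, Hale 8, Endo 6, Lowe 4, Sato 2, Yoon 7, Abara 1.
A player with w wins dominates both others in C(w,2) triples; summing gives 0 + 3 + 21 + 15 + 28 + 15 + 6 + 1 + 21 + 0 = 110 transitive triples.
Total triples C(10,3) = 120, so cyclic triples = 120 − 110 = 10.

10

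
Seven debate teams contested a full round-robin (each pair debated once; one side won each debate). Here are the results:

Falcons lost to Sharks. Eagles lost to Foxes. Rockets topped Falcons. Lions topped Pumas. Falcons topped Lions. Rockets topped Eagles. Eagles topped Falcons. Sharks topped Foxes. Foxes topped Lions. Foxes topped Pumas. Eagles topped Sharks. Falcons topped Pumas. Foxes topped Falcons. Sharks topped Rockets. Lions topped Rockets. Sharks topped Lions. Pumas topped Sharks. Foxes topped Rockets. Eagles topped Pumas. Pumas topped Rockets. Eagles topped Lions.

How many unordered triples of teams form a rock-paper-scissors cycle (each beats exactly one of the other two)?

Win totals: Lions 2, Eagles 4, Rockets 2, Falcons 2, Sharks 4, Pumas 2, Foxes 5.
A team with w wins dominates both others in C(w,2) triples; summing gives 1 + 6 + 1 + 1 + 6 + 1 + 10 = 26 transitive triples.
Total triples C(7,3) = 35, so cyclic triples = 35 − 26 = 9.

9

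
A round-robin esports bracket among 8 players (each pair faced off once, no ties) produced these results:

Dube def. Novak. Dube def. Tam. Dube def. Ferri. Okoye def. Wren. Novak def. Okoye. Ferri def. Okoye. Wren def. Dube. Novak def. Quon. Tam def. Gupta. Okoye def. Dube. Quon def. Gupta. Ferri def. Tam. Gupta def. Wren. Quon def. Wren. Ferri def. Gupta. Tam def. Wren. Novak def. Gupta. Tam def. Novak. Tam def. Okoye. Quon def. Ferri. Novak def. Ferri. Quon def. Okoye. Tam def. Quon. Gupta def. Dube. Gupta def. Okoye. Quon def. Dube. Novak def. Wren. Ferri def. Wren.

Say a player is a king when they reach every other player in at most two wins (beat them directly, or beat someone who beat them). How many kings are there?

Dube reaches everyone (king).
Novak reaches everyone (king).
Tam reaches everyone (king).
Quon reaches everyone (king).
Ferri reaches everyone (king).
Wren cannot reach Quon, Gupta, Okoye in two steps.
Gupta cannot reach Quon in two steps.
Okoye cannot reach Quon, Gupta in two steps.
Kings: Dube, Novak, Tam, Quon, Ferri — 5.

5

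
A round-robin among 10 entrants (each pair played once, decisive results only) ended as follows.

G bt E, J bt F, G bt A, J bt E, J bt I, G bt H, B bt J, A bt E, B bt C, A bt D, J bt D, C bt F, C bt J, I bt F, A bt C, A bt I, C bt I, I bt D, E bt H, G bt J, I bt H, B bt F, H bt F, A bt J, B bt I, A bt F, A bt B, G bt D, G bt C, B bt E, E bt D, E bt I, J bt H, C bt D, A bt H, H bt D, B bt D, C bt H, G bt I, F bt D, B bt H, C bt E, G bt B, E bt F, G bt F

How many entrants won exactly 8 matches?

1

Win totals: A 8, B 7, C 6, D 0, E 4, F 1, G 9, H 2, I 3, J 5.
Exactly 8: A — 1 entrant.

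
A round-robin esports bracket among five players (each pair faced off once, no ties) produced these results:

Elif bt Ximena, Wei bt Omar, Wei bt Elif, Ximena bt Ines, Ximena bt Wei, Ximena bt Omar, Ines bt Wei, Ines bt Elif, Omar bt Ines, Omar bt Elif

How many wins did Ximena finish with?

Ximena's results: beat Wei, Ines, Omar; lost to Elif.
That is 3 wins.

3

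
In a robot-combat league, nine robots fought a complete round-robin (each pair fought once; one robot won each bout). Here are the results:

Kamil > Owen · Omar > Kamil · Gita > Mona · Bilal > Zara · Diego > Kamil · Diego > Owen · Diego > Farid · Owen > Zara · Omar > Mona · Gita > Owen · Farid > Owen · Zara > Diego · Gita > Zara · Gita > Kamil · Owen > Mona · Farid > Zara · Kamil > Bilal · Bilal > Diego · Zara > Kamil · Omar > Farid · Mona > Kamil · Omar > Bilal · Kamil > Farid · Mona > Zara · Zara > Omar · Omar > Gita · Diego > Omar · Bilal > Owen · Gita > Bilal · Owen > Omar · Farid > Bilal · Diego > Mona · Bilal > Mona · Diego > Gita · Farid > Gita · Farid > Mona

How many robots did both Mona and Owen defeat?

1

Mona beat: Kamil, Zara.
Owen beat: Mona, Omar, Zara.
Both beat: Zara — 1.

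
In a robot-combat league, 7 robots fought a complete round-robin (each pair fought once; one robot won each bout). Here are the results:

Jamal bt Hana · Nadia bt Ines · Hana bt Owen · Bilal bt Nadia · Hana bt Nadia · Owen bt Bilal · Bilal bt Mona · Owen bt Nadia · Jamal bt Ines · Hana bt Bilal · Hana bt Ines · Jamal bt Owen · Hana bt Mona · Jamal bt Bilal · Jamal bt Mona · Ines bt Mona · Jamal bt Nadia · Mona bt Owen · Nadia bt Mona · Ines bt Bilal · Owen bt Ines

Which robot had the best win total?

Win totals: Jamal 6, Mona 1, Bilal 2, Nadia 2, Ines 2, Hana 5, Owen 3.
Jamal leads with 6 wins (next highest: 5).

Jamal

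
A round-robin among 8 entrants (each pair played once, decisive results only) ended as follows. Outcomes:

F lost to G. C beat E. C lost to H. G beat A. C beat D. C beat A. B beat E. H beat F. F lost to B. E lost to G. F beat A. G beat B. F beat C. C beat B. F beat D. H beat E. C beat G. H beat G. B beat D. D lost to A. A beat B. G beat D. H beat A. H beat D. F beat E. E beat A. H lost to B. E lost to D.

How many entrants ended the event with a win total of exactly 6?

Win totals: A 2, B 4, C 5, D 1, E 1, F 4, G 5, H 6.
Exactly 6: H — 1 entrant.

1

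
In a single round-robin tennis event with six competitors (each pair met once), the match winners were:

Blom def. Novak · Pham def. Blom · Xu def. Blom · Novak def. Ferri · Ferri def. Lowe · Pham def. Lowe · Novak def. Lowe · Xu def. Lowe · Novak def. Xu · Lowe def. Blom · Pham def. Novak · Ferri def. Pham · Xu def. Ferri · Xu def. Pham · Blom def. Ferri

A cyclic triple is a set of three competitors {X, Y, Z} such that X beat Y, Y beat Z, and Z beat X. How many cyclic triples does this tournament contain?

6

Of the C(6,3) = 20 triples, the cyclic ones are: {Lowe, Ferri, Blom}; {Lowe, Blom, Novak}; {Ferri, Blom, Pham}; {Ferri, Novak, Pham}; {Blom, Novak, Xu}; {Novak, Pham, Xu}.
That is 6.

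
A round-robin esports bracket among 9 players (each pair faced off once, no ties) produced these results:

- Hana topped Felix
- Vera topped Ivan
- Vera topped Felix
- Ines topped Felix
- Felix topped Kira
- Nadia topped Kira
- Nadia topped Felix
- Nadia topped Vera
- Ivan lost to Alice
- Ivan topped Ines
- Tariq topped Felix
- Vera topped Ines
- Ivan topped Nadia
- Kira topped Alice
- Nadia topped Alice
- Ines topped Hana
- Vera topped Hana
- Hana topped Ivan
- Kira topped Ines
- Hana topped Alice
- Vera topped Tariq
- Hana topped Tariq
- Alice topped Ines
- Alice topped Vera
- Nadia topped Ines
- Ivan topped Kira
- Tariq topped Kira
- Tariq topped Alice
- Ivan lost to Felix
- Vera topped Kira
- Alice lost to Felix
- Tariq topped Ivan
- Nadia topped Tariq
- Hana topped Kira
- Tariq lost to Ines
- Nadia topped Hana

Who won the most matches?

Nadia

Win totals: Felix 3, Hana 5, Ines 3, Ivan 3, Nadia 7, Tariq 4, Alice 3, Vera 6, Kira 2.
Nadia leads with 7 wins (next highest: 6).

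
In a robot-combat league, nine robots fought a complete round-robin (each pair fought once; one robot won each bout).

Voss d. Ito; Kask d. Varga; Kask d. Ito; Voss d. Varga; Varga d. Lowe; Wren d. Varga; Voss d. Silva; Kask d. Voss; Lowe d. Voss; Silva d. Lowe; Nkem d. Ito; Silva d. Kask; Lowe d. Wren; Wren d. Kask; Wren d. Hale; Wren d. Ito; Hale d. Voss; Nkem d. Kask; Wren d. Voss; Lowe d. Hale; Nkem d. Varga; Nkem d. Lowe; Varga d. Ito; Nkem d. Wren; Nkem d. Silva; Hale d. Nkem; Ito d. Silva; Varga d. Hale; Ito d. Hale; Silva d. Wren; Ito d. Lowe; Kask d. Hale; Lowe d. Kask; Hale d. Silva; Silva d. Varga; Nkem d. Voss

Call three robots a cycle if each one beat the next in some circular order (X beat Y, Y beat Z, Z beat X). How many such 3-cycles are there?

23

Win totals: Hale 3, Varga 3, Lowe 4, Nkem 7, Ito 3, Silva 4, Voss 3, Wren 5, Kask 4.
A robot with w wins dominates both others in C(w,2) triples; summing gives 3 + 3 + 6 + 21 + 3 + 6 + 3 + 10 + 6 = 61 transitive triples.
Total triples C(9,3) = 84, so cyclic triples = 84 − 61 = 23.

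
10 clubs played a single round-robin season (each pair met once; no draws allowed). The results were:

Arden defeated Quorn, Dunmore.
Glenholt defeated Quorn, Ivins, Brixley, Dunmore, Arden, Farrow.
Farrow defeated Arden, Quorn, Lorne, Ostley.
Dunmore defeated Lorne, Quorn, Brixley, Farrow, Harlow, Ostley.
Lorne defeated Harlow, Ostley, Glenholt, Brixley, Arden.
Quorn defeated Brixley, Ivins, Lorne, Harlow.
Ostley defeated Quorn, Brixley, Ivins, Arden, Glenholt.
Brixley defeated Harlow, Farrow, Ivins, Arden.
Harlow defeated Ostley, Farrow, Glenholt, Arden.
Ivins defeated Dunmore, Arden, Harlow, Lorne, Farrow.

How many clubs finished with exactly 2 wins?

Win totals: Glenholt 6, Lorne 5, Dunmore 6, Farrow 4, Harlow 4, Ivins 5, Quorn 4, Ostley 5, Brixley 4, Arden 2.
Exactly 2: Arden — 1 club.

1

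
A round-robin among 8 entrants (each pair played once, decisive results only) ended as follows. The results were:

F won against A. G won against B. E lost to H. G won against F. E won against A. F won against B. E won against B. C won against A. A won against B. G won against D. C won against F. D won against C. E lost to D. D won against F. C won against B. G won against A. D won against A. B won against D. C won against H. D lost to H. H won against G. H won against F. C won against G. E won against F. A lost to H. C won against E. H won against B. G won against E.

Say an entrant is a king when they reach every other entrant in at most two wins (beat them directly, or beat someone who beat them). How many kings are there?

3

A cannot reach C, E, F, G, H in two steps.
B cannot reach G, H in two steps.
C reaches everyone (king).
D reaches everyone (king).
E cannot reach C, G, H in two steps.
F cannot reach C, E, G, H in two steps.
G cannot reach H in two steps.
H reaches everyone (king).
Kings: C, D, H — 3.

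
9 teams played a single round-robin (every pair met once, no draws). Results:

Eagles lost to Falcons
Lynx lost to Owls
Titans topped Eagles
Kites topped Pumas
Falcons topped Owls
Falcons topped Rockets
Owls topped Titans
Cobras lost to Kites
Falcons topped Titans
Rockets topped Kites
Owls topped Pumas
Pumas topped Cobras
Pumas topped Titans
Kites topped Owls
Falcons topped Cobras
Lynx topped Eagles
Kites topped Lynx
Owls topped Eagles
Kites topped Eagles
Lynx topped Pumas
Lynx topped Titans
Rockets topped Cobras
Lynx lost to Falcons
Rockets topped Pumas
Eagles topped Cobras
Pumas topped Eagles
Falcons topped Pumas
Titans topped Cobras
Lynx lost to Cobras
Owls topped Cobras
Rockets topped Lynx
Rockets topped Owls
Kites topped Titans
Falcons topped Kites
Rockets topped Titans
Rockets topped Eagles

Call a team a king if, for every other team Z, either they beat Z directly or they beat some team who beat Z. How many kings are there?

Cobras cannot reach Kites, Owls, Falcons, Rockets in two steps.
Kites cannot reach Falcons, Rockets in two steps.
Lynx cannot reach Kites, Owls, Falcons, Rockets in two steps.
Titans cannot reach Kites, Owls, Pumas, Falcons, Rockets in two steps.
Owls cannot reach Kites, Falcons, Rockets in two steps.
Eagles cannot reach Kites, Titans, Owls, Pumas, Falcons, Rockets in two steps.
Pumas cannot reach Kites, Owls, Falcons, Rockets in two steps.
Falcons reaches everyone (king).
Rockets cannot reach Falcons in two steps.
Kings: Falcons — 1.

1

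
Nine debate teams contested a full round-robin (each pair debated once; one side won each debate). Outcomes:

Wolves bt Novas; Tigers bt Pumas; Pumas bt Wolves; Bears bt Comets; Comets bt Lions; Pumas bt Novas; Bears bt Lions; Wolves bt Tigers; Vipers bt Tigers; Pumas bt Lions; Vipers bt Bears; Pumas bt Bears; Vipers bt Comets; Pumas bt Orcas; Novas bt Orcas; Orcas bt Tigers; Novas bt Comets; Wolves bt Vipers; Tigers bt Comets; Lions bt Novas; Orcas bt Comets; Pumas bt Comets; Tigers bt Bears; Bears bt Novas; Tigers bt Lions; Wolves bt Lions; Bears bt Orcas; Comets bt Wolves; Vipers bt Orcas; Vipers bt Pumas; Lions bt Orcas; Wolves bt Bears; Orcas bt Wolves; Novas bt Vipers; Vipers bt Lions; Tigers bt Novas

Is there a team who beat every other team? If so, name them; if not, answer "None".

Highest win total is Vipers with 6 (out of 8 possible).
Vipers lost to Wolves, Novas, so no team went undefeated.

None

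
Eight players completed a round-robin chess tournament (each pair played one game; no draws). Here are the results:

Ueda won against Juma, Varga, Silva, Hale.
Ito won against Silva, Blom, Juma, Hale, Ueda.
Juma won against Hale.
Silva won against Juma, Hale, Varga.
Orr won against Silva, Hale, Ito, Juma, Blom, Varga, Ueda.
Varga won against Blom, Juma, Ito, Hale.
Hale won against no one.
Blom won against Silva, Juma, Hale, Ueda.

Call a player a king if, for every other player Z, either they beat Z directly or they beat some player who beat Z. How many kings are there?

1

Hale cannot reach Orr, Juma, Silva, Blom, Ito, Ueda, Varga in two steps.
Orr reaches everyone (king).
Juma cannot reach Orr, Silva, Blom, Ito, Ueda, Varga in two steps.
Silva cannot reach Orr, Ueda in two steps.
Blom cannot reach Orr, Ito in two steps.
Ito cannot reach Orr in two steps.
Ueda cannot reach Orr in two steps.
Varga cannot reach Orr in two steps.
Kings: Orr — 1.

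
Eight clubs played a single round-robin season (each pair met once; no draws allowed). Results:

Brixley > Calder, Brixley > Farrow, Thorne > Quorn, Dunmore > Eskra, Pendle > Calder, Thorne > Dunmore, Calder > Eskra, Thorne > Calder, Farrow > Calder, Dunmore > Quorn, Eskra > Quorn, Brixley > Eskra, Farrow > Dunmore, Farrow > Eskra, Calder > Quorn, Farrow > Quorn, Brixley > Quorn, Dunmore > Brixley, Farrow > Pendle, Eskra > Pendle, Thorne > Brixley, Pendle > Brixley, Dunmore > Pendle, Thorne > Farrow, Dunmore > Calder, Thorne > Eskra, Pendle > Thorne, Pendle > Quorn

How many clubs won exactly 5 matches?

2

Win totals: Brixley 4, Quorn 0, Eskra 2, Dunmore 5, Farrow 5, Calder 2, Thorne 6, Pendle 4.
Exactly 5: Dunmore, Farrow — 2 clubs.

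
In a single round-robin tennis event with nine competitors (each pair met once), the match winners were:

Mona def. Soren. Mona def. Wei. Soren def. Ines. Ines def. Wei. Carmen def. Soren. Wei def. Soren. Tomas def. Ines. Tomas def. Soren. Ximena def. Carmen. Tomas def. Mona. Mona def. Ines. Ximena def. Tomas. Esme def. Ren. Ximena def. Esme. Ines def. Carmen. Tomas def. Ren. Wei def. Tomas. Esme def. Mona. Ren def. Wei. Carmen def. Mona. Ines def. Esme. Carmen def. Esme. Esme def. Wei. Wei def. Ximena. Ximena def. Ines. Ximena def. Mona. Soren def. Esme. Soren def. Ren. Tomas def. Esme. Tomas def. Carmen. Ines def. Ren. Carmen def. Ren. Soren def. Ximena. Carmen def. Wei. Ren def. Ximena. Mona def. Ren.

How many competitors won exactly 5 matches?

Win totals: Esme 3, Wei 3, Ren 2, Carmen 5, Tomas 6, Ximena 5, Ines 4, Soren 4, Mona 4.
Exactly 5: Carmen, Ximena — 2 competitors.

2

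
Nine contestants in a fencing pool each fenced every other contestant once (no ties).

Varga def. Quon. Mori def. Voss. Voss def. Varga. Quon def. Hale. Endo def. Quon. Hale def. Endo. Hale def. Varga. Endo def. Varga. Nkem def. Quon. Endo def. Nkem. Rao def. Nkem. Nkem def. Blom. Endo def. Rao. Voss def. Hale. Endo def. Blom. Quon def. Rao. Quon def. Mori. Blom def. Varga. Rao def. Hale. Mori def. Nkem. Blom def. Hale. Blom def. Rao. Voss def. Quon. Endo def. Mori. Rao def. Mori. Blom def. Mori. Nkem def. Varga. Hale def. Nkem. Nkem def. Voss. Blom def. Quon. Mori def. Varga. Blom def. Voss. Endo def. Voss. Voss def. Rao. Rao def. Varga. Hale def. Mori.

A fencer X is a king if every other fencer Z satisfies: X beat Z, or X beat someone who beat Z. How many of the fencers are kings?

Blom reaches everyone (king).
Endo reaches everyone (king).
Varga cannot reach Blom, Endo, Voss, Nkem in two steps.
Hale reaches everyone (king).
Voss cannot reach Blom in two steps.
Rao reaches everyone (king).
Quon cannot reach Blom in two steps.
Mori cannot reach Endo in two steps.
Nkem cannot reach Endo in two steps.
Kings: Blom, Endo, Hale, Rao — 4.

4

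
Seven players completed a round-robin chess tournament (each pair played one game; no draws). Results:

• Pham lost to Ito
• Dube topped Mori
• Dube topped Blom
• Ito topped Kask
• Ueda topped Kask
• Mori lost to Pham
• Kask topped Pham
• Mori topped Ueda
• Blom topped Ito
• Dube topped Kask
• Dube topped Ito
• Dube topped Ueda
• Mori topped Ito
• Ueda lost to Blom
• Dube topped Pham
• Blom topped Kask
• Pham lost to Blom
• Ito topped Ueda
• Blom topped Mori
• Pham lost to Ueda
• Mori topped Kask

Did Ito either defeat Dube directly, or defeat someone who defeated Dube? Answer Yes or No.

No

Ito did not beat Dube directly.
Ito beat Kask, Pham, Ueda, but each of them lost to Dube. No two-step path.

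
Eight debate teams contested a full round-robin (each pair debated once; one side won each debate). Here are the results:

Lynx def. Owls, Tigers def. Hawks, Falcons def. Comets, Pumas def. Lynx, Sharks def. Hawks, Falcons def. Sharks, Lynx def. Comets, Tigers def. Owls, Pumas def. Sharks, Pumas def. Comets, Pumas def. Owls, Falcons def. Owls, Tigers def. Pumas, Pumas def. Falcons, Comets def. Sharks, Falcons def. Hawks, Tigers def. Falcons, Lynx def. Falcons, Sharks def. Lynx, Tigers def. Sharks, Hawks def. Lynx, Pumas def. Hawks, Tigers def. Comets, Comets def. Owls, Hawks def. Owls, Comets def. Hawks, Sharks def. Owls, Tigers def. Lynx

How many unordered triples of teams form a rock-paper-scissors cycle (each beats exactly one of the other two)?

4

Win totals: Tigers 7, Pumas 6, Hawks 2, Lynx 3, Falcons 4, Sharks 3, Owls 0, Comets 3.
A team with w wins dominates both others in C(w,2) triples; summing gives 21 + 15 + 1 + 3 + 6 + 3 + 0 + 3 = 52 transitive triples.
Total triples C(8,3) = 56, so cyclic triples = 56 − 52 = 4.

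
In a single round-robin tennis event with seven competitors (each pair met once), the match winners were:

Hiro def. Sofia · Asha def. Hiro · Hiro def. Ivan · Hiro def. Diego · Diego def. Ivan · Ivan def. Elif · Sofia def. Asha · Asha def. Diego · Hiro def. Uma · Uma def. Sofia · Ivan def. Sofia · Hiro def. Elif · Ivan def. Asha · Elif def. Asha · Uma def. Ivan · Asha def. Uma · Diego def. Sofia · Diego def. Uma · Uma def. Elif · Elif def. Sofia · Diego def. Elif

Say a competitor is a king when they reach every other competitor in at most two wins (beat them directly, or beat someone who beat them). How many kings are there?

3

Sofia cannot reach Ivan, Elif in two steps.
Ivan reaches everyone (king).
Diego cannot reach Hiro in two steps.
Hiro reaches everyone (king).
Asha reaches everyone (king).
Uma cannot reach Diego, Hiro in two steps.
Elif cannot reach Ivan in two steps.
Kings: Ivan, Hiro, Asha — 3.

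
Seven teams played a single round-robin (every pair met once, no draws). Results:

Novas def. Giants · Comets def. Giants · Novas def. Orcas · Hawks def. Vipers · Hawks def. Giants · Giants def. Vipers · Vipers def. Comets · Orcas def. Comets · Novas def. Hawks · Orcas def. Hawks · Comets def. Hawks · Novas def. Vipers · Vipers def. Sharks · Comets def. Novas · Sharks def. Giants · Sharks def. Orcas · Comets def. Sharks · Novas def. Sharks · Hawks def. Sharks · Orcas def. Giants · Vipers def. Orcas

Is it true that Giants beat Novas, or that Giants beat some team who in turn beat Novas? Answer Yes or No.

Giants did not beat Novas directly.
Giants beat Vipers, but each of them lost to Novas. No two-step path.

No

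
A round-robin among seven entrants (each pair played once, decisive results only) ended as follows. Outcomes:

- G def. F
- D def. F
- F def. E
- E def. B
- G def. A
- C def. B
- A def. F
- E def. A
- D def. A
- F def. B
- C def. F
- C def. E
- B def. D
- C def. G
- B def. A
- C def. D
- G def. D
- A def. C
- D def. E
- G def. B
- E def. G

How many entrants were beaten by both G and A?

1

G beat: A, B, D, F.
A beat: C, F.
Both beat: F — 1.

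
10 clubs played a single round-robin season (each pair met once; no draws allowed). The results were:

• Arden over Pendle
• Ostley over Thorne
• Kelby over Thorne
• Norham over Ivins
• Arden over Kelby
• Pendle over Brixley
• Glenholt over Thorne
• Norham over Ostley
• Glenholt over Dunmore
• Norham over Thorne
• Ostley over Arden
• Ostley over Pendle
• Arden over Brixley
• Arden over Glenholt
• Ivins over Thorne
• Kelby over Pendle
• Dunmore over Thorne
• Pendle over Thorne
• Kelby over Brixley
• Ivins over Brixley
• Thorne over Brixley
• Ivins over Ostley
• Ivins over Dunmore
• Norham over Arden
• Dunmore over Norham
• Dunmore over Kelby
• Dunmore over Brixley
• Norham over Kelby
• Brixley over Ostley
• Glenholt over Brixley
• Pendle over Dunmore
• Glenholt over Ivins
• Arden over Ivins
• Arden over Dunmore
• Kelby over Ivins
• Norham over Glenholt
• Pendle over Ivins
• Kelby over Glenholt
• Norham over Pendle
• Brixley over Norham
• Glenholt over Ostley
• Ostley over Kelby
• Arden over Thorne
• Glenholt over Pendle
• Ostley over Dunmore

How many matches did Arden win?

Arden's results: beat Dunmore, Brixley, Kelby, Thorne, Glenholt, Ivins, Pendle; lost to Norham, Ostley.
That is 7 wins.

7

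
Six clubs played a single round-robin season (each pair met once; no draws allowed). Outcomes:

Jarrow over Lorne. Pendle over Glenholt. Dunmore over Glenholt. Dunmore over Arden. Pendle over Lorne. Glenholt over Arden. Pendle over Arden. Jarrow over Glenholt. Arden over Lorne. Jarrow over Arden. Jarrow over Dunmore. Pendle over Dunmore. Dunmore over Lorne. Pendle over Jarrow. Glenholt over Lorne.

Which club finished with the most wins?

Win totals: Jarrow 4, Dunmore 3, Arden 1, Lorne 0, Glenholt 2, Pendle 5.
Pendle leads with 5 wins (next highest: 4).

Pendle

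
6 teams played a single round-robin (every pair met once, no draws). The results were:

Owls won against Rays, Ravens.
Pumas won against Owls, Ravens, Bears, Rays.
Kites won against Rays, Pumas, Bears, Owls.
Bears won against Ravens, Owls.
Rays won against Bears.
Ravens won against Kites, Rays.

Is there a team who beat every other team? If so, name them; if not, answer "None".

None

Highest win total is Pumas with 4 (out of 5 possible).
Pumas lost to Kites, so no team went undefeated.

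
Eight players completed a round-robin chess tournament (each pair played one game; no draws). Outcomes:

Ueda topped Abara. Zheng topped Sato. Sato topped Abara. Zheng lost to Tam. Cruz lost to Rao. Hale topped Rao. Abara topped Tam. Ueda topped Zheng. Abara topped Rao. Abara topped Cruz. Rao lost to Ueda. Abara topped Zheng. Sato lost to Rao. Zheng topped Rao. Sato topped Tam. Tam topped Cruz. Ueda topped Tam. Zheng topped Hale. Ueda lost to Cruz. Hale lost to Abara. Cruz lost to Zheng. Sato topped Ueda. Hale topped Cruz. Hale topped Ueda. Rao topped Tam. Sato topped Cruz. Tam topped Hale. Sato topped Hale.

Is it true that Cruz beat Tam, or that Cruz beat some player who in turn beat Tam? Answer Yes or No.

Yes

Cruz did not beat Tam directly.
Cruz beat Ueda. Of those, Ueda beat Tam.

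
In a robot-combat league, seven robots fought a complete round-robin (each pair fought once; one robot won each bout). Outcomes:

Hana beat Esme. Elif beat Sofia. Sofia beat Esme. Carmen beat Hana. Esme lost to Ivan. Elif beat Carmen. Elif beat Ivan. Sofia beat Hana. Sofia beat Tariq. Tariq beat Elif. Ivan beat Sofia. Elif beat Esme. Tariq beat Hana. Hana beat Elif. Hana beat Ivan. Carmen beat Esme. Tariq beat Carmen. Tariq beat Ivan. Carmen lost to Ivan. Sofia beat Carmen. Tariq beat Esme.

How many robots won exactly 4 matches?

2

Win totals: Esme 0, Sofia 4, Ivan 3, Tariq 5, Carmen 2, Elif 4, Hana 3.
Exactly 4: Sofia, Elif — 2 robots.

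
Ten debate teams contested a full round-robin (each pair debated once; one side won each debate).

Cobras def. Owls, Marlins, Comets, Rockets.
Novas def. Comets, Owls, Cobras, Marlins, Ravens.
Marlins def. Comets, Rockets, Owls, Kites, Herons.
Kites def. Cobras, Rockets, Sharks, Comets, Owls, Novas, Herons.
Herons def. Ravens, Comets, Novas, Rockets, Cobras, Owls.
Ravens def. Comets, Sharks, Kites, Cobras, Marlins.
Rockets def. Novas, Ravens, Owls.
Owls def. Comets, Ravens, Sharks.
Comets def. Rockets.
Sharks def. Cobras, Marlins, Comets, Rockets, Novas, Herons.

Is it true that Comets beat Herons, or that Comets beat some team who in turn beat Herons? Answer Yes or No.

Comets did not beat Herons directly.
Comets beat Rockets, but each of them lost to Herons. No two-step path.

No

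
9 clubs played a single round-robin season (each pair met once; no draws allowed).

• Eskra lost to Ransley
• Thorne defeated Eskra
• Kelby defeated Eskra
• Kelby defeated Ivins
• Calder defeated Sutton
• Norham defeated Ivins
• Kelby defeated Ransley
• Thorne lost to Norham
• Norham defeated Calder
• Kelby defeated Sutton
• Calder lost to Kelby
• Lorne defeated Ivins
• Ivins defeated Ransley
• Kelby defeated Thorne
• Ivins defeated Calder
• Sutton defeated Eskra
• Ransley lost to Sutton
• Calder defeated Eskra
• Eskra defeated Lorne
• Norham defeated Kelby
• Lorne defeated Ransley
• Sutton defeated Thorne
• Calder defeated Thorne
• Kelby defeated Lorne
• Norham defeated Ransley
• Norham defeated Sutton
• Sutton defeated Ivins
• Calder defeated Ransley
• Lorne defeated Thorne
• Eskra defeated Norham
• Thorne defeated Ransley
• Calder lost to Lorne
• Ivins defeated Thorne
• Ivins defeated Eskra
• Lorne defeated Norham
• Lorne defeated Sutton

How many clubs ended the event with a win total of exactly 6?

Win totals: Kelby 7, Lorne 6, Sutton 4, Eskra 2, Ransley 1, Norham 6, Thorne 2, Calder 4, Ivins 4.
Exactly 6: Lorne, Norham — 2 clubs.

2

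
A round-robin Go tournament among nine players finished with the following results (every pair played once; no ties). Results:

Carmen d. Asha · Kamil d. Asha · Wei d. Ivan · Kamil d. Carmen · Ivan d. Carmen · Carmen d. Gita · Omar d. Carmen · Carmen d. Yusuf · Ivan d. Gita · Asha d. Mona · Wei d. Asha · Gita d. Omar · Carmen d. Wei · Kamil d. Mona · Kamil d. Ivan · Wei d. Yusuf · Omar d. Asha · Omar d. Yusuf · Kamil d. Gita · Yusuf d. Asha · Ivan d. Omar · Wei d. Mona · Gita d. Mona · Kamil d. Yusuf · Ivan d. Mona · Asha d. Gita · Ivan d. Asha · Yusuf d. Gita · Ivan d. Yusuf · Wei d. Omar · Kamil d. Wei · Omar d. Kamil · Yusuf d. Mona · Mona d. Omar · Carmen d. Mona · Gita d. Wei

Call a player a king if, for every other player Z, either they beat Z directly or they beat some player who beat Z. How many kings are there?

Carmen cannot reach Kamil in two steps.
Ivan reaches everyone (king).
Omar reaches everyone (king).
Yusuf cannot reach Carmen, Ivan, Kamil in two steps.
Asha cannot reach Carmen, Ivan, Yusuf, Kamil in two steps.
Kamil reaches everyone (king).
Mona cannot reach Ivan, Wei, Gita in two steps.
Wei reaches everyone (king).
Gita reaches everyone (king).
Kings: Ivan, Omar, Kamil, Wei, Gita — 5.

5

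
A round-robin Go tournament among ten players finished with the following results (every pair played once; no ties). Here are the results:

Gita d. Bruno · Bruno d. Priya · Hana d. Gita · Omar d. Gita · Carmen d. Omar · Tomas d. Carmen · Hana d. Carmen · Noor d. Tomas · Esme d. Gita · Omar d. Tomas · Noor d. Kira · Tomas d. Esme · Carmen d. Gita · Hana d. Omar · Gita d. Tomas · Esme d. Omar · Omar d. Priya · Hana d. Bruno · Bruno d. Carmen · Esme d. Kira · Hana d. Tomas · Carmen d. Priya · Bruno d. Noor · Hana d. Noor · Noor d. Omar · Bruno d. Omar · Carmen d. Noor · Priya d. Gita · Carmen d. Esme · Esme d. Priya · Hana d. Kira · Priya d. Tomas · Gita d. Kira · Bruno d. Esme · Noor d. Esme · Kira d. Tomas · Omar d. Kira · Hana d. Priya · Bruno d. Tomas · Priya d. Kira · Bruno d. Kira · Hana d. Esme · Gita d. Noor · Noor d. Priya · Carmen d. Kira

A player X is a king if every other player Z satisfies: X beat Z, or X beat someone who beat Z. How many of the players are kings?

Omar cannot reach Hana in two steps.
Gita cannot reach Hana in two steps.
Kira cannot reach Omar, Gita, Hana, Bruno, Priya, Noor in two steps.
Hana reaches everyone (king).
Tomas cannot reach Hana, Bruno in two steps.
Bruno cannot reach Hana in two steps.
Carmen cannot reach Hana in two steps.
Esme cannot reach Hana, Carmen in two steps.
Priya cannot reach Omar, Hana in two steps.
Noor cannot reach Hana, Bruno in two steps.
Kings: Hana — 1.

1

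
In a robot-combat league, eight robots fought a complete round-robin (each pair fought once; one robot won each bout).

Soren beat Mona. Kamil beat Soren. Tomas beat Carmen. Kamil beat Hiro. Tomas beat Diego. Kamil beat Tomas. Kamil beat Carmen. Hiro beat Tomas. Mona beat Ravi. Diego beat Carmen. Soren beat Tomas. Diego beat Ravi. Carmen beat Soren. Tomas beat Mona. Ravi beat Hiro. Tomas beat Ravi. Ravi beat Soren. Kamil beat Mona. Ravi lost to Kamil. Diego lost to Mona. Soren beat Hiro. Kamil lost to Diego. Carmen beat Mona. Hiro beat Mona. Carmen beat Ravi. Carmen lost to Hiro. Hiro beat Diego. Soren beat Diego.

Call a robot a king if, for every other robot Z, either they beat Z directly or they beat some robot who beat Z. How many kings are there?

Soren reaches everyone (king).
Hiro reaches everyone (king).
Tomas reaches everyone (king).
Ravi cannot reach Kamil in two steps.
Mona cannot reach Tomas in two steps.
Kamil reaches everyone (king).
Diego reaches everyone (king).
Carmen cannot reach Kamil in two steps.
Kings: Soren, Hiro, Tomas, Kamil, Diego — 5.

5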